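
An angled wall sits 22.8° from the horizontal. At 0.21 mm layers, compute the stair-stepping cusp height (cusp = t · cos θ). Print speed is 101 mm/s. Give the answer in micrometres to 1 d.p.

193.6 μm

cos(22.8°) = 0.9219, so cusp = 0.21 × 0.9219 = 0.193599 mm → 193.6 μm.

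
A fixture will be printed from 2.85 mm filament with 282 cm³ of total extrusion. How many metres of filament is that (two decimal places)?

A = π r² = π × 1.425² = 6.3794 mm².
Length = 282 cm³ / 6.3794 mm² = 282000 / 6.3794 = 44204.78 mm = 44.20 m.

44.20 m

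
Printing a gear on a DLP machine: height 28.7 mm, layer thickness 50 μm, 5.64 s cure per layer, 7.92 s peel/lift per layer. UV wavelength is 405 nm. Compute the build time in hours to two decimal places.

Number of layers: 28.7 / 0.05 → 574 (rounded up).
Cycle time = 5.64 + 7.92 = 13.56 s.
Build time: 574 × 13.56 s = 7783.44 s, i.e. 2.16 hours.

2.16 hours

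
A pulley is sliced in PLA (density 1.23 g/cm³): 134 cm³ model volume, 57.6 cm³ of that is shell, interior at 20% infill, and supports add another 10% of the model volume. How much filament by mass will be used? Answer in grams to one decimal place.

106.1 g

Volume inside the shell = 134 − 57.6, so 76.4 cm³.
Infill deposited = 0.20 × 76.4 = 15.28 cm³.
Support = 0.10 × 134 = 13.4 cm³.
Deposited volume = 57.6 + 15.28 + 13.4, so 86.28 cm³.
Mass = 86.28 × 1.23 = 106.1244 g.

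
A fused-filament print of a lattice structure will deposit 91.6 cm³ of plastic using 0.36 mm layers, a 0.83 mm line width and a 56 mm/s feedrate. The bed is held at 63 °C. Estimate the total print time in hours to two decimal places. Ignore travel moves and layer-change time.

Extrusion cross-section = 0.36 × 0.83, so 0.2988 mm².
Total extruded path = 91600/0.2988 = 306559.6 mm.
Print-move time = 306559.6 / 56 = 5474.3 s.
In the requested units: 5474.3 s = 1.52 hours.

1.52 hours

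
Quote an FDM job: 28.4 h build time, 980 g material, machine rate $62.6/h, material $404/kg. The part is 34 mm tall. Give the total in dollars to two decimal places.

$2173.76

Machine-time cost = 62.6 × 28.4 = $1777.84.
Feedstock cost: 404 × 980/1000 → $395.92.
Job cost: 1777.84 + 395.92 = $2173.76.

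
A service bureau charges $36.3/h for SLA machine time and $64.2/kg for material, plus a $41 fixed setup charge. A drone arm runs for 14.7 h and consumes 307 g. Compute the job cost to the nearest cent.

$594.32

Time charge: 36.3 × 14.7 → $533.61.
Material cost = 64.2 × 307/1000 = $19.7094.
Adding setup: 533.61 + 19.7094 + 41 → 594.3194 ≈ $594.32.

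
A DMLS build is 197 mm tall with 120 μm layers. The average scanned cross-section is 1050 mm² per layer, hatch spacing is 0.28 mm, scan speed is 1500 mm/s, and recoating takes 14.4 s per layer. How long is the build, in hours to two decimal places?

7.71 hours

Number of layers: 197 / 0.12 → 1642 (rounded up).
Per-layer scan distance: 1050 / 0.28 → 3750 mm.
Per-layer scan time = 3750 / 1500, so 2.5 s.
Time per layer = 2.5 + 14.4, so 16.9 s.
Total: 1642 × 16.9 s = 27749.8 s → 7.71 hours.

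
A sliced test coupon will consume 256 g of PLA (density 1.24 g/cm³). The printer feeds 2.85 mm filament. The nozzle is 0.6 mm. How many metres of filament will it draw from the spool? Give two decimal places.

32.36 m

Extruded volume: 256/1.24 = 206.4516 cm³ (206451.6 mm³).
Filament cross-section = π × (2.85/2)² = 6.3794 mm².
Length = 206451.6 / 6.3794 = 32362.23 mm = 32.36 m.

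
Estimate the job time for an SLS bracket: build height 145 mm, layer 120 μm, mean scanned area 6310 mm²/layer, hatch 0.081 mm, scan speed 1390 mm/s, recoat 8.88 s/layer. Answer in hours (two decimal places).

21.80 hours

Layers = ⌈145/0.12⌉ = 1209.
Per-layer scan distance = 6310 / 0.081, so 77901.2 mm.
Scan time per layer = 77901.2 / 1390 = 56.044 s.
Time per layer: 56.044 + 8.88 → 64.924 s.
1209 layers × 64.924 s/layer = 78493.116 s, i.e. 21.80 hours.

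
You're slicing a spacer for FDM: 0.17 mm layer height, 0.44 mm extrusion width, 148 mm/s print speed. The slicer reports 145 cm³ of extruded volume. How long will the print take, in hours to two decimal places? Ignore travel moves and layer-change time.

3.64 hours

Bead cross-section = 0.17 × 0.44, so 0.0748 mm².
Toolpath length = 145 cm³ / 0.0748 mm² = 145000 / 0.0748 = 1938502.7 mm.
Print-move time = 1938502.7 / 148, so 13098 s.
Converting: 13098 s = 3.64 hours.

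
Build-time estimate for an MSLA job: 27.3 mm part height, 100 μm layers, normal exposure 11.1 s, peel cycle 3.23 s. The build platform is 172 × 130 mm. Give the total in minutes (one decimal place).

65.2 minutes

Layer count = ceil(27.3 / 0.1) = 273.
Per-layer time: 11.1 + 3.23 → 14.33 s.
Build time: 273 × 14.33 s = 3912.09 s, i.e. 65.2 minutes.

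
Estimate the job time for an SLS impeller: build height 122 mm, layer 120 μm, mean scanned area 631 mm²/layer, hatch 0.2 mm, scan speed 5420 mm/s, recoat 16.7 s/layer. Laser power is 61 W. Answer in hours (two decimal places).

4.88 hours

Number of layers: 122 / 0.12 → 1017 (rounded up).
Scan path per layer = 631 / 0.2 = 3155 mm.
Laser time per layer: 3155 / 5420 → 0.5821 s.
Layer cycle = 0.5821 + 16.7 = 17.2821 s.
1017 layers × 17.2821 s/layer = 17575.8957 s, i.e. 4.88 hours.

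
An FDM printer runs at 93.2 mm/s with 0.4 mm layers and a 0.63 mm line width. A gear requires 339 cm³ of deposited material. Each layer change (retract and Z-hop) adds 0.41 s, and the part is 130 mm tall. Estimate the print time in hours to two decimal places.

Line area: 0.4 × 0.63 → 0.252 mm².
Path length: 339000 mm³ / 0.252 mm² → 1345238.1 mm.
Print-move time = 1345238.1 / 93.2, so 14433.9 s.
Layers = ⌈130/0.4⌉ = 325.
Z-hop total: 325 × 0.41 → 133.25 s.
Total = 14433.9 + 133.25 = 14567.15 s = 4.05 hours.

4.05 hours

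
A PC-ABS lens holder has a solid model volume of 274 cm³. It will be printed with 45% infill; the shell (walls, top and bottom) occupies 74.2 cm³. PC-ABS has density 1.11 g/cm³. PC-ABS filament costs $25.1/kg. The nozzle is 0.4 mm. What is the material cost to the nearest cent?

Volume inside the shell = 274 − 74.2, so 199.8 cm³.
Infill deposited: 0.45 × 199.8 → 89.91 cm³.
Total printed volume = 74.2 + 89.91 = 164.11 cm³.
Mass: 164.11 × 1.11 → 182.1621 g.
Cost = 182.1621 g / 1000 × $25.1/kg = $4.57.

$4.57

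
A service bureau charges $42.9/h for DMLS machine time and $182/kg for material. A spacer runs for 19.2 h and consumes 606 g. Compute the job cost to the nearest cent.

Machine cost = 42.9 × 19.2 = $823.68.
Feedstock cost = 182 × 606/1000, so $110.292.
Job cost: 823.68 + 110.292 = 933.972 ≈ $933.97.

$933.97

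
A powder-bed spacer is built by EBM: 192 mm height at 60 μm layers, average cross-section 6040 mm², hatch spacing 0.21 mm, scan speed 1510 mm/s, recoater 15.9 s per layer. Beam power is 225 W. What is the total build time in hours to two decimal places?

31.06 hours

Layers = ⌈192/0.06⌉ = 3200.
Per-layer scan distance: 6040 / 0.21 → 28761.9 mm.
Scan time per layer = 28761.9 / 1510, so 19.0476 s.
Per-layer time = 19.0476 + 15.9, so 34.9476 s.
3200 layers × 34.9476 s/layer = 111832.32 s, i.e. 31.06 hours.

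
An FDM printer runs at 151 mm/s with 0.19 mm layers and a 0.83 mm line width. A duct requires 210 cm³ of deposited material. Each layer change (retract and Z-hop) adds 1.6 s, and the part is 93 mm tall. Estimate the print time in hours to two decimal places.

Extrusion cross-section = 0.19 × 0.83 = 0.1577 mm².
Total extruded path = 210000/0.1577 = 1331642.4 mm.
Print-move time = 1331642.4 / 151 = 8818.8 s.
Number of layers: 93 / 0.19 → 490 (rounded up).
Z-hop total: 490 × 1.6 → 784 s.
Total = 8818.8 + 784 = 9602.8 s = 2.67 hours.

2.67 hours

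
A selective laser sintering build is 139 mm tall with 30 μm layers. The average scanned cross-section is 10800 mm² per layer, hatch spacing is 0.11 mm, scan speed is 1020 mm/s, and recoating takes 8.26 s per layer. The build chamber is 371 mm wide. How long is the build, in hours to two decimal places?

134.54 hours

Number of layers: 139 / 0.03 → 4634 (rounded up).
Per-layer scan distance = 10800 / 0.11 = 98181.8 mm.
Laser time per layer = 98181.8 / 1020, so 96.2567 s.
Layer cycle = 96.2567 + 8.26 = 104.5167 s.
4634 layers × 104.5167 s/layer = 484330.3878 s, i.e. 134.54 hours.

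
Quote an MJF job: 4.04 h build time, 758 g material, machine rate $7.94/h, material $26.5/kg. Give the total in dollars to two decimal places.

$52.16

Machine-time cost = 7.94 × 4.04 = $32.0776.
Feedstock cost: 26.5 × 758/1000 → $20.087.
Total = 32.0776 + 20.087 = 52.1646 ≈ $52.16.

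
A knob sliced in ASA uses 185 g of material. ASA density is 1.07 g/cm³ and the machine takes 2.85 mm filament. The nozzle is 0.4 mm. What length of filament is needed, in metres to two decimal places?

Extruded volume: 185/1.07 = 172.8972 cm³ (172897.2 mm³).
Cross-section of 2.85 mm filament: π·(2.85/2)² = 6.3794 mm².
L = V/A = 172897.2/6.3794 = 27102.42 mm → 27.10 m.

27.10 m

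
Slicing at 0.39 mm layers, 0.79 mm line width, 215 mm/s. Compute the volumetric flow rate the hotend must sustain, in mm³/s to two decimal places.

66.24

A = 0.39 × 0.79 = 0.3081 mm².
Volumetric flow = 215 × 0.3081 = 66.24 mm³/s.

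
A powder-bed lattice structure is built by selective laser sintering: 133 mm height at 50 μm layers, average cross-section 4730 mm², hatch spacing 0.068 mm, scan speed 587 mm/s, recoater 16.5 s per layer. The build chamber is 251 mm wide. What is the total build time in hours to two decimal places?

99.75 hours

Number of layers: 133 / 0.05 → 2660 (rounded up).
Per-layer scan distance: 4730 / 0.068 → 69558.8 mm.
Per-layer scan time: 69558.8 / 587 → 118.4988 s.
Layer cycle: 118.4988 + 16.5 → 134.9988 s.
Total: 2660 × 134.9988 s = 359096.808 s → 99.75 hours.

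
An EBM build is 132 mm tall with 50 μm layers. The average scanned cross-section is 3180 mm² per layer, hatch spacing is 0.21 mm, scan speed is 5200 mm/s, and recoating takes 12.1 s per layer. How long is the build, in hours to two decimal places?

Layer count = ceil(132 / 0.05) = 2640.
Scan path per layer = 3180 / 0.21 = 15142.9 mm.
Scan time per layer = 15142.9 / 5200 = 2.9121 s.
Layer cycle = 2.9121 + 12.1 = 15.0121 s.
Build time = 2640 × 15.0121 = 39631.944 s = 11.01 hours.

11.01 hours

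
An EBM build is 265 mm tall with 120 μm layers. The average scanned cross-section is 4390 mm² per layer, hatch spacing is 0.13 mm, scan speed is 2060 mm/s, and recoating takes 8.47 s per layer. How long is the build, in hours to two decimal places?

15.26 hours

Number of layers: 265 / 0.12 → 2209 (rounded up).
Per-layer scan distance = 4390 / 0.13, so 33769.2 mm.
Per-layer scan time = 33769.2 / 2060, so 16.3928 s.
Time per layer: 16.3928 + 8.47 → 24.8628 s.
2209 layers × 24.8628 s/layer = 54921.9252 s, i.e. 15.26 hours.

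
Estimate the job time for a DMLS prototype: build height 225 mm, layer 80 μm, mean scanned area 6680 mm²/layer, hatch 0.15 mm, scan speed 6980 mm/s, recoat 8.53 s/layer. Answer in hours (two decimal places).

11.65 hours

Layer count = ceil(225 / 0.08) = 2813.
Per-layer scan distance = 6680 / 0.15 = 44533.3 mm.
Laser time per layer = 44533.3 / 6980, so 6.3801 s.
Layer cycle = 6.3801 + 8.53 = 14.9101 s.
Total: 2813 × 14.9101 s = 41942.1113 s → 11.65 hours.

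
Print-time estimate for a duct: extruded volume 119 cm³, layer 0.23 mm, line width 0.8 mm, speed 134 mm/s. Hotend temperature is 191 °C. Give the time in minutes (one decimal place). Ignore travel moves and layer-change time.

Bead cross-section = 0.23 × 0.8 = 0.184 mm².
Toolpath length = 119 cm³ / 0.184 mm² = 119000 / 0.184 = 646739.1 mm.
Print-move time = 646739.1 / 134 = 4826.4 s.
That's 4826.4 s → 80.4 minutes.

80.4 minutes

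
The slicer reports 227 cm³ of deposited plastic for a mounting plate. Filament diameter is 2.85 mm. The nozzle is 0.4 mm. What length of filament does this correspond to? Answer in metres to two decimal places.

Cross-section of 2.85 mm filament: π·(2.85/2)² = 6.3794 mm².
Length = 227 cm³ / 6.3794 mm² = 227000 / 6.3794 = 35583.28 mm = 35.58 m.

35.58 m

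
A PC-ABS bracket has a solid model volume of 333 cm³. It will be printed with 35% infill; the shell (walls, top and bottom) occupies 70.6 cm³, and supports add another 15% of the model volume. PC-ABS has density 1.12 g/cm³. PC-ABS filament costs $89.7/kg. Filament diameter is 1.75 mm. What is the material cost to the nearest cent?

Volume inside the shell = 333 − 70.6, so 262.4 cm³.
Infill volume = 0.35 × 262.4 = 91.84 cm³.
Support = 0.15 × 333 = 49.95 cm³.
Deposited volume = 70.6 + 91.84 + 49.95 = 212.39 cm³.
Mass = 212.39 × 1.12, so 237.8768 g.
At $89.7/kg: 237.8768/1000 × 89.7 = $21.34.

$21.34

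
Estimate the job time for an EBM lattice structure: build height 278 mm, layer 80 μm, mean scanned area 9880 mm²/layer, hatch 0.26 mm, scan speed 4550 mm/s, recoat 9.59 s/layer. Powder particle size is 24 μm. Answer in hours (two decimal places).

Layers = ⌈278/0.08⌉ = 3475.
Hatch length per layer: 9880 / 0.26 → 38000 mm.
Scan time per layer = 38000 / 4550 = 8.3516 s.
Per-layer time = 8.3516 + 9.59 = 17.9416 s.
Total: 3475 × 17.9416 s = 62347.06 s → 17.32 hours.

17.32 hours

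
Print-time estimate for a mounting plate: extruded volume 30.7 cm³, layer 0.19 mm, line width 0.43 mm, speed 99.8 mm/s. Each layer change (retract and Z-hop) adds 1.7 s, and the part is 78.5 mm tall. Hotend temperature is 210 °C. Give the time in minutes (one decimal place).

74.5 minutes

Bead cross-section = 0.19 × 0.43, so 0.0817 mm².
Toolpath length = 30.7 cm³ / 0.0817 mm² = 30700 / 0.0817 = 375765 mm.
Print-move time: 375765 / 99.8 → 3765.2 s.
Number of layers: 78.5 / 0.19 → 414 (rounded up).
Layer-change overhead = 414 × 1.7, so 703.8 s.
Altogether 3765.2 + 703.8 = 4469 s, i.e. 74.5 minutes.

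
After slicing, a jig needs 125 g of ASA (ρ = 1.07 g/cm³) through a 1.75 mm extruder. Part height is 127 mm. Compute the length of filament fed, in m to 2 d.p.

Volume = 125 g / 1.07 g·cm⁻³ = 116.8224 cm³ = 116822.4 mm³.
Cross-section of 1.75 mm filament: π·(1.75/2)² = 2.4053 mm².
L = V/A = 116822.4/2.4053 = 48568.74 mm → 48.57 m.

48.57 m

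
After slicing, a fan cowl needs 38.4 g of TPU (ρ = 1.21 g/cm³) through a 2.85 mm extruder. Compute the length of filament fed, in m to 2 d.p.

Volume = 38.4 g / 1.21 g·cm⁻³ = 31.7355 cm³ = 31735.5 mm³.
A = π r² = π × 1.425² = 6.3794 mm².
L = V/A = 31735.5/6.3794 = 4974.68 mm → 4.97 m.

4.97 m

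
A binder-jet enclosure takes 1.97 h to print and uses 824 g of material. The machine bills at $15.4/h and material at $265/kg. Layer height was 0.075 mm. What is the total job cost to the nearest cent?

$248.70

Machine cost: 15.4 × 1.97 → $30.338.
Feedstock cost: 265 × 824/1000 → $218.36.
Job cost: 30.338 + 218.36 = 248.698 ≈ $248.70.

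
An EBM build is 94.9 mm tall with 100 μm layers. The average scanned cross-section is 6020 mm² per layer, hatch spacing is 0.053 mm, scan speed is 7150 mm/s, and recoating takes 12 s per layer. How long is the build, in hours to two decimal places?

7.35 hours

Number of layers: 94.9 / 0.1 → 949 (rounded up).
Per-layer scan distance: 6020 / 0.053 → 113584.9 mm.
Beam time per layer: 113584.9 / 7150 → 15.886 s.
Layer cycle = 15.886 + 12, so 27.886 s.
Build time = 949 × 27.886 = 26463.814 s = 7.35 hours.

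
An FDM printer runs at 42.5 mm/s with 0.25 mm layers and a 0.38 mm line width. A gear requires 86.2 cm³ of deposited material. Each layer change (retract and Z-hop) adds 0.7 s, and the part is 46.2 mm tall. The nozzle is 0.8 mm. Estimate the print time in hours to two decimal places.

Extrusion cross-section = 0.25 × 0.38, so 0.095 mm².
Toolpath length = 86.2 cm³ / 0.095 mm² = 86200 / 0.095 = 907368.4 mm.
Extrusion time = 907368.4 / 42.5 = 21349.8 s.
Number of layers: 46.2 / 0.25 → 185 (rounded up).
Z-hop total: 185 × 0.7 → 129.5 s.
Altogether 21349.8 + 129.5 = 21479.3 s, i.e. 5.97 hours.

5.97 hours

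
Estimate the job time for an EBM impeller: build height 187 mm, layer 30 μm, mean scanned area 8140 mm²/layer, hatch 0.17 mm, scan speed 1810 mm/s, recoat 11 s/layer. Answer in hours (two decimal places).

64.86 hours

Layers = ⌈187/0.03⌉ = 6234.
Hatch length per layer = 8140 / 0.17 = 47882.4 mm.
Beam time per layer = 47882.4 / 1810 = 26.4544 s.
Per-layer time = 26.4544 + 11, so 37.4544 s.
Total: 6234 × 37.4544 s = 233490.7296 s → 64.86 hours.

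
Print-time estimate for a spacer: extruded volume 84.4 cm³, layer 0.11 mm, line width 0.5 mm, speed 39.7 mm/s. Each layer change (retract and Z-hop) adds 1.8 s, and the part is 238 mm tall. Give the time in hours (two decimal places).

Extrusion cross-section = 0.11 × 0.5 = 0.055 mm².
Path length: 84400 mm³ / 0.055 mm² → 1534545.5 mm.
Time extruding: 1534545.5 / 39.7 → 38653.5 s.
Layer count = ceil(238 / 0.11) = 2164.
Non-print overhead: 2164 × 1.8 → 3895.2 s.
Altogether 38653.5 + 3895.2 = 42548.7 s, i.e. 11.82 hours.

11.82 hours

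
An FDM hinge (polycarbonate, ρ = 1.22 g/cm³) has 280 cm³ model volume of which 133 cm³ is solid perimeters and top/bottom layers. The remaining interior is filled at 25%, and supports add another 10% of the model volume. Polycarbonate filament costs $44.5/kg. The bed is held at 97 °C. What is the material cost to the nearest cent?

$10.74

Volume inside the shell = 280 − 133 = 147 cm³.
Infill deposited: 0.25 × 147 → 36.75 cm³.
Support = 0.10 × 280, so 28 cm³.
Deposited volume = 133 + 36.75 + 28 = 197.75 cm³.
Mass: 197.75 × 1.22 → 241.255 g.
At $44.5/kg: 241.255/1000 × 44.5 = $10.74.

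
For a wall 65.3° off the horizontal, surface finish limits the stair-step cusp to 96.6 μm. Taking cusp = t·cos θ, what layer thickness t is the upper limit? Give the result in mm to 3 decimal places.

t = h_c / cos θ = 0.0966 / 0.4179 = 0.231 mm.

0.231 mm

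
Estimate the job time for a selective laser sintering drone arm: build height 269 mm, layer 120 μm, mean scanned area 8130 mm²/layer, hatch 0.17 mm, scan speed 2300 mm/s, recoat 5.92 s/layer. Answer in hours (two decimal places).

16.64 hours

Layers = ⌈269/0.12⌉ = 2242.
Per-layer scan distance: 8130 / 0.17 → 47823.5 mm.
Scan time per layer = 47823.5 / 2300 = 20.7928 s.
Per-layer time = 20.7928 + 5.92, so 26.7128 s.
Total: 2242 × 26.7128 s = 59890.0976 s → 16.64 hours.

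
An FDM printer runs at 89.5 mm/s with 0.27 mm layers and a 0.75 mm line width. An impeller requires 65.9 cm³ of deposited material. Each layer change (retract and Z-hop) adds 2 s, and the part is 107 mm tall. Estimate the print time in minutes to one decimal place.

73.8 minutes

Line area = 0.27 × 0.75, so 0.2025 mm².
Toolpath length = 65.9 cm³ / 0.2025 mm² = 65900 / 0.2025 = 325432.1 mm.
Print-move time: 325432.1 / 89.5 → 3636.1 s.
Layer count = ceil(107 / 0.27) = 397.
Non-print overhead = 397 × 2, so 794 s.
Altogether 3636.1 + 794 = 4430.1 s, i.e. 73.8 minutes.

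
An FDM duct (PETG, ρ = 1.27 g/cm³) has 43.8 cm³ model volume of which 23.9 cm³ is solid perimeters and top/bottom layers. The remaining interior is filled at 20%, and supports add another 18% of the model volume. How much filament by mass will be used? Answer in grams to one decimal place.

45.4 g

Infill region = 43.8 − 23.9 = 19.9 cm³.
Deposited infill = 0.20 × 19.9, so 3.98 cm³.
Support: 0.18 × 43.8 → 7.884 cm³.
Total extruded: 23.9 + 3.98 + 7.884 → 35.764 cm³.
Mass = 35.764 × 1.27, so 45.42028 g.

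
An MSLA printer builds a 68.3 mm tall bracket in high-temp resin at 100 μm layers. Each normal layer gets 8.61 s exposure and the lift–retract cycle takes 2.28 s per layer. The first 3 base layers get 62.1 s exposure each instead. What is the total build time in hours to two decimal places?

2.11 hours

Layer count = ceil(68.3 / 0.1) = 683.
Burn-in layers: 3 × (62.1 + 2.28) → 193.14 s.
Regular layers = 680 × (8.61 + 2.28), so 7405.2 s.
Total = 193.14 + 7405.2 = 7598.34 s = 2.11 hours.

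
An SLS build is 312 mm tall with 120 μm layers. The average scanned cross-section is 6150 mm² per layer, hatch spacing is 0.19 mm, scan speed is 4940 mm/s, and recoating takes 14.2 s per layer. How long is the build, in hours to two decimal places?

Layers = ⌈312/0.12⌉ = 2600.
Per-layer scan distance = 6150 / 0.19 = 32368.4 mm.
Per-layer scan time = 32368.4 / 4940 = 6.5523 s.
Time per layer = 6.5523 + 14.2 = 20.7523 s.
2600 layers × 20.7523 s/layer = 53955.98 s, i.e. 14.99 hours.

14.99 hours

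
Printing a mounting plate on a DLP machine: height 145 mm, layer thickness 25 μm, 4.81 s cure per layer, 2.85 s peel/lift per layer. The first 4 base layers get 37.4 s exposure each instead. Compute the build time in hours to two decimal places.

12.38 hours

Layer count = ceil(145 / 0.025) = 5800.
Base layers = 4 × (37.4 + 2.85), so 161 s.
Normal layers = 5796 × (4.81 + 2.85), so 44397.36 s.
Sum: 161 + 44397.36 = 44558.36 s → 12.38 hours.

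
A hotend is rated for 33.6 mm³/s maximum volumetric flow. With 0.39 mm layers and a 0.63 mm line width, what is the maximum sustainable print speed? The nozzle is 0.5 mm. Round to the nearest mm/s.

Bead cross-section = 0.39 × 0.63 = 0.2457 mm².
Max speed = 33.6 / 0.2457 = 136.75 ≈ 137 mm/s.

137 mm/s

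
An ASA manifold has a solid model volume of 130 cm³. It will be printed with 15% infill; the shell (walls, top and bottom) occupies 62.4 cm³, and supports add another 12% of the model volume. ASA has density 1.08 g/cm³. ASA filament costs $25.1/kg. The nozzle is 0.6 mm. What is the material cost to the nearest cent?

Volume inside the shell: 130 − 62.4 → 67.6 cm³.
Infill volume = 0.15 × 67.6, so 10.14 cm³.
Support = 0.12 × 130, so 15.6 cm³.
Total extruded = 62.4 + 10.14 + 15.6, so 88.14 cm³.
Mass: 88.14 × 1.08 → 95.1912 g.
Cost = 95.1912 g / 1000 × $25.1/kg = $2.39.

$2.39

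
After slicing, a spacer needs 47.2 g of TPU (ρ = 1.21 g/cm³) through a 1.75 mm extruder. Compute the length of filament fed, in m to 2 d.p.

Volume = 47.2 g / 1.21 g·cm⁻³ = 39.0083 cm³ = 39008.3 mm³.
A = π r² = π × 0.875² = 2.4053 mm².
Length = 39008.3 / 2.4053 = 16217.64 mm = 16.22 m.

16.22 m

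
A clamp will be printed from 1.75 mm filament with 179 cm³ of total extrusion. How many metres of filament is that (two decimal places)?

74.42 m

Cross-section of 1.75 mm filament: π·(1.75/2)² = 2.4053 mm².
Length = 179 cm³ / 2.4053 mm² = 179000 / 2.4053 = 74418.99 mm = 74.42 m.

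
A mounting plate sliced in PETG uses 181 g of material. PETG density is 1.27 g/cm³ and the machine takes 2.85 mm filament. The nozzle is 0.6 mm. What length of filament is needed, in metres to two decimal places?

Extruded volume: 181/1.27 = 142.5197 cm³ (142519.7 mm³).
Filament cross-section = π × (2.85/2)² = 6.3794 mm².
Length = 142519.7 / 6.3794 = 22340.61 mm = 22.34 m.

22.34 m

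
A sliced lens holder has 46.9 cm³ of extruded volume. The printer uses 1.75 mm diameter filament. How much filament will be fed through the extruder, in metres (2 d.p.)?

19.50 m

Cross-section of 1.75 mm filament: π·(1.75/2)² = 2.4053 mm².
L = 46900 mm³ / 2.4053 mm² = 19498.61 mm, i.e. 19.50 m.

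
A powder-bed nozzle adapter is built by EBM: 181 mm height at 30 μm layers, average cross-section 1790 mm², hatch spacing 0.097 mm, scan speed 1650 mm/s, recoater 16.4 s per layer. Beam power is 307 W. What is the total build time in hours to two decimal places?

Layers = ⌈181/0.03⌉ = 6034.
Per-layer scan distance = 1790 / 0.097 = 18453.6 mm.
Beam time per layer = 18453.6 / 1650, so 11.184 s.
Time per layer = 11.184 + 16.4, so 27.584 s.
Total: 6034 × 27.584 s = 166441.856 s → 46.23 hours.

46.23 hours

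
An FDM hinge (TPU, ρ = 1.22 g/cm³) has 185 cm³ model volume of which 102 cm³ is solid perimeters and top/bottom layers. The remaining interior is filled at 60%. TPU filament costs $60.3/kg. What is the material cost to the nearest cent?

Volume inside the shell: 185 − 102 → 83 cm³.
Infill volume: 0.60 × 83 → 49.8 cm³.
Total printed volume = 102 + 49.8, so 151.8 cm³.
Mass: 151.8 × 1.22 → 185.196 g.
At $60.3/kg: 185.196/1000 × 60.3 = $11.17.

$11.17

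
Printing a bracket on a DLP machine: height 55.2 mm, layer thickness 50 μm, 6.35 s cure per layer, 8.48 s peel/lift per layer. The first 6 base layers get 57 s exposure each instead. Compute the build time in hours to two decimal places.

4.63 hours

Layers = ⌈55.2/0.05⌉ = 1104.
Bottom layers = 6 × (57 + 8.48) = 392.88 s.
Normal layers = 1098 × (6.35 + 8.48) = 16283.34 s.
Sum: 392.88 + 16283.34 = 16676.22 s → 4.63 hours.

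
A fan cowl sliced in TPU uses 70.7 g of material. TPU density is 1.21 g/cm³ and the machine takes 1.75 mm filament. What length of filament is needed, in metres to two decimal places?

Volume = 70.7 g / 1.21 g·cm⁻³ = 58.4298 cm³ = 58429.8 mm³.
Cross-section of 1.75 mm filament: π·(1.75/2)² = 2.4053 mm².
Length = 58429.8 / 2.4053 = 24292.1 mm = 24.29 m.

24.29 m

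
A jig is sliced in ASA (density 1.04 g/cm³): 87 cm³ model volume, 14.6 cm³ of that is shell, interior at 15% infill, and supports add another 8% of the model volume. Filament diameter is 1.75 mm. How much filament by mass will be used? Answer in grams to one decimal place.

Volume inside the shell = 87 − 14.6, so 72.4 cm³.
Deposited infill: 0.15 × 72.4 → 10.86 cm³.
Support: 0.08 × 87 → 6.96 cm³.
Total printed volume: 14.6 + 10.86 + 6.96 → 32.42 cm³.
Mass: 32.42 × 1.04 → 33.7168 g.

33.7 g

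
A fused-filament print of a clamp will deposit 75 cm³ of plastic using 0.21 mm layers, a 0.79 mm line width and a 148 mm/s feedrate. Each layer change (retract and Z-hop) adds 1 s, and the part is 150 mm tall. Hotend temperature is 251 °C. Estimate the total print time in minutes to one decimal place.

62.8 minutes

Extrusion cross-section = 0.21 × 0.79, so 0.1659 mm².
Total extruded path = 75000/0.1659 = 452079.6 mm.
Extrusion time = 452079.6 / 148 = 3054.6 s.
Layer count = ceil(150 / 0.21) = 715.
Non-print overhead: 715 × 1 → 715 s.
Total = 3054.6 + 715 = 3769.6 s = 62.8 minutes.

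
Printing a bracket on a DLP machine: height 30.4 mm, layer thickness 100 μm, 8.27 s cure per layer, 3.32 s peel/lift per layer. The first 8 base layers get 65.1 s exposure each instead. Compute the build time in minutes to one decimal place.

66.3 minutes

Number of layers: 30.4 / 0.1 → 304 (rounded up).
Base layers = 8 × (65.1 + 3.32), so 547.36 s.
Normal layers: 296 × (8.27 + 3.32) → 3430.64 s.
Total = 547.36 + 3430.64 = 3978 s = 66.3 minutes.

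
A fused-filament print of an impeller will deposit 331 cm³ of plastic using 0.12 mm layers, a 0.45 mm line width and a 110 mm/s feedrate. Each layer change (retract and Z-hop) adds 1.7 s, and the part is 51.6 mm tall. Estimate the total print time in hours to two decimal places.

15.68 hours

Bead cross-section = 0.12 × 0.45, so 0.054 mm².
Toolpath length = 331 cm³ / 0.054 mm² = 331000 / 0.054 = 6129629.6 mm.
Print-move time = 6129629.6 / 110 = 55723.9 s.
Layers = ⌈51.6/0.12⌉ = 430.
Non-print overhead: 430 × 1.7 → 731 s.
Total = 55723.9 + 731 = 56454.9 s = 15.68 hours.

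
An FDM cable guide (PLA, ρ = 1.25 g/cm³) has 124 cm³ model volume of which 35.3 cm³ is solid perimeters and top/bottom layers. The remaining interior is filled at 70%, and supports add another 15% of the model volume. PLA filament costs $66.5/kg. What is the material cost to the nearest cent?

Volume inside the shell: 124 − 35.3 → 88.7 cm³.
Infill volume = 0.70 × 88.7, so 62.09 cm³.
Support = 0.15 × 124, so 18.6 cm³.
Total printed volume = 35.3 + 62.09 + 18.6 = 115.99 cm³.
Mass = 115.99 × 1.25, so 144.9875 g.
At $66.5/kg: 144.9875/1000 × 66.5 = $9.64.

$9.64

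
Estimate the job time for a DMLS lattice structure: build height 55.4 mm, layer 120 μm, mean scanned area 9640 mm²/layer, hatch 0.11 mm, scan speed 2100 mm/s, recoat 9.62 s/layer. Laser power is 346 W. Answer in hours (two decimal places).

Layers = ⌈55.4/0.12⌉ = 462.
Hatch length per layer: 9640 / 0.11 → 87636.4 mm.
Per-layer scan time = 87636.4 / 2100 = 41.7316 s.
Time per layer = 41.7316 + 9.62 = 51.3516 s.
Build time = 462 × 51.3516 = 23724.4392 s = 6.59 hours.

6.59 hours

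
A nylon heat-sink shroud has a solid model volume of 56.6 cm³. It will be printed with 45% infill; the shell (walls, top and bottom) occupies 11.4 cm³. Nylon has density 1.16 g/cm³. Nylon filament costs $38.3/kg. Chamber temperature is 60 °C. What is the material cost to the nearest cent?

$1.41

Infill region = 56.6 − 11.4, so 45.2 cm³.
Deposited infill: 0.45 × 45.2 → 20.34 cm³.
Deposited volume = 11.4 + 20.34, so 31.74 cm³.
Mass = 31.74 × 1.16 = 36.8184 g.
Cost = 36.8184 g / 1000 × $38.3/kg = $1.41.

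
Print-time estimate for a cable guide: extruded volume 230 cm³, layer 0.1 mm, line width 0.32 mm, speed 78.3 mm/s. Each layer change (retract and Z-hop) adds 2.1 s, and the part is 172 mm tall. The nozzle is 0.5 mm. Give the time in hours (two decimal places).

Bead cross-section = 0.1 × 0.32 = 0.032 mm².
Toolpath length = 230 cm³ / 0.032 mm² = 230000 / 0.032 = 7187500 mm.
Print-move time: 7187500 / 78.3 → 91794.4 s.
Number of layers: 172 / 0.1 → 1720 (rounded up).
Z-hop total: 1720 × 2.1 → 3612 s.
Total = 91794.4 + 3612 = 95406.4 s = 26.50 hours.

26.50 hours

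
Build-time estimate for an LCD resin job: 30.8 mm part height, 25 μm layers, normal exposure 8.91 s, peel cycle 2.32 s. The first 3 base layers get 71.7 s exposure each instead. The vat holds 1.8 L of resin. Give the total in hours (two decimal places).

Layers = ⌈30.8/0.025⌉ = 1232.
Burn-in layers: 3 × (71.7 + 2.32) → 222.06 s.
Regular layers = 1229 × (8.91 + 2.32), so 13801.67 s.
Sum: 222.06 + 13801.67 = 14023.73 s → 3.90 hours.

3.90 hours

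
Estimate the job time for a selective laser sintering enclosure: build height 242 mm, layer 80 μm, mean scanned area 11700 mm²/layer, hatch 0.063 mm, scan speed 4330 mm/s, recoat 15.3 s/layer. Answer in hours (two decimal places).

48.90 hours

Number of layers: 242 / 0.08 → 3025 (rounded up).
Hatch length per layer: 11700 / 0.063 → 185714.3 mm.
Per-layer scan time = 185714.3 / 4330, so 42.8901 s.
Layer cycle = 42.8901 + 15.3 = 58.1901 s.
3025 layers × 58.1901 s/layer = 176025.0525 s, i.e. 48.90 hours.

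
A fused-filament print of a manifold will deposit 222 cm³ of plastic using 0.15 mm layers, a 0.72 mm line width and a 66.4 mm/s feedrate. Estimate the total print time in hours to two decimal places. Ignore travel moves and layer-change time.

8.60 hours

Line area: 0.15 × 0.72 → 0.108 mm².
Toolpath length = 222 cm³ / 0.108 mm² = 222000 / 0.108 = 2055555.6 mm.
Print-move time = 2055555.6 / 66.4 = 30957.2 s.
Converting: 30957.2 s = 8.60 hours.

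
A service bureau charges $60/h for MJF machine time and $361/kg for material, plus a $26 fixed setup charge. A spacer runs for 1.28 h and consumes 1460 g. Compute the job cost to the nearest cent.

Machine-time cost = 60 × 1.28, so $76.80.
Material charge = 361 × 1460/1000, so $527.06.
Total = 76.80 + 527.06 + 26 = $629.86.

$629.86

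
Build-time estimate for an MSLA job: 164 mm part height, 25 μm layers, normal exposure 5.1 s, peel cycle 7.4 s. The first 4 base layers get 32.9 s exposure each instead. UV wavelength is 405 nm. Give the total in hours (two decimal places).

Layers = ⌈164/0.025⌉ = 6560.
Bottom layers: 4 × (32.9 + 7.4) → 161.2 s.
Normal layers = 6556 × (5.1 + 7.4), so 81950 s.
Total = 161.2 + 81950 = 82111.2 s = 22.81 hours.

22.81 hours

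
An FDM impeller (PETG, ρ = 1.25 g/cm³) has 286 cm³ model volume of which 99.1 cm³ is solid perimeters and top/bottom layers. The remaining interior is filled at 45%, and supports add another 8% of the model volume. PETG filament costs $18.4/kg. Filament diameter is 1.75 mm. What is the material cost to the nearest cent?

$4.74

Interior volume: 286 − 99.1 → 186.9 cm³.
Infill deposited = 0.45 × 186.9 = 84.105 cm³.
Support: 0.08 × 286 → 22.88 cm³.
Deposited volume = 99.1 + 84.105 + 22.88 = 206.085 cm³.
Mass: 206.085 × 1.25 → 257.60625 g.
Cost = 257.60625 g / 1000 × $18.4/kg = $4.74.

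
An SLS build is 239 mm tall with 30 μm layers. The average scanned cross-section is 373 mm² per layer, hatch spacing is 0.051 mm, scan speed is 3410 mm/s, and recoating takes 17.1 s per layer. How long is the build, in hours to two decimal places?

Layer count = ceil(239 / 0.03) = 7967.
Per-layer scan distance = 373 / 0.051 = 7313.7 mm.
Per-layer scan time = 7313.7 / 3410, so 2.1448 s.
Time per layer: 2.1448 + 17.1 → 19.2448 s.
Total: 7967 × 19.2448 s = 153323.3216 s → 42.59 hours.

42.59 hours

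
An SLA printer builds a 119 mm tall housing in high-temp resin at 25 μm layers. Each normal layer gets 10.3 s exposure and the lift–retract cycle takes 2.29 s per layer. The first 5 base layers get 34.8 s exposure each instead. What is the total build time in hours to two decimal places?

Layers = ⌈119/0.025⌉ = 4760.
Burn-in layers = 5 × (34.8 + 2.29), so 185.45 s.
Remaining layers = 4755 × (10.3 + 2.29), so 59865.45 s.
Sum: 185.45 + 59865.45 = 60050.9 s → 16.68 hours.

16.68 hours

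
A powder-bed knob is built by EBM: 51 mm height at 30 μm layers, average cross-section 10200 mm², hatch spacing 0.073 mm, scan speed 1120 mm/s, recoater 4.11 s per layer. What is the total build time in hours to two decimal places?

60.85 hours

Layer count = ceil(51 / 0.03) = 1700.
Hatch length per layer: 10200 / 0.073 → 139726 mm.
Scan time per layer = 139726 / 1120, so 124.7554 s.
Time per layer = 124.7554 + 4.11 = 128.8654 s.
1700 layers × 128.8654 s/layer = 219071.18 s, i.e. 60.85 hours.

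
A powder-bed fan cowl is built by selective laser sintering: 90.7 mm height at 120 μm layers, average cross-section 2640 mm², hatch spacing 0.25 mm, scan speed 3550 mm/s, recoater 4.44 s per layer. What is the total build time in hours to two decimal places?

1.56 hours

Number of layers: 90.7 / 0.12 → 756 (rounded up).
Scan path per layer = 2640 / 0.25, so 10560 mm.
Laser time per layer: 10560 / 3550 → 2.9746 s.
Layer cycle = 2.9746 + 4.44, so 7.4146 s.
756 layers × 7.4146 s/layer = 5605.4376 s, i.e. 1.56 hours.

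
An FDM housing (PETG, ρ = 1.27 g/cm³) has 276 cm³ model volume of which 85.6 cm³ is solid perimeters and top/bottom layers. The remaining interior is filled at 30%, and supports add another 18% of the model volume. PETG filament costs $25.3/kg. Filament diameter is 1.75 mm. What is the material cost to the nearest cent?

$6.18

Volume inside the shell = 276 − 85.6 = 190.4 cm³.
Deposited infill = 0.30 × 190.4, so 57.12 cm³.
Support = 0.18 × 276, so 49.68 cm³.
Total printed volume: 85.6 + 57.12 + 49.68 → 192.4 cm³.
Mass = 192.4 × 1.27 = 244.348 g.
Cost = 244.348 g / 1000 × $25.3/kg = $6.18.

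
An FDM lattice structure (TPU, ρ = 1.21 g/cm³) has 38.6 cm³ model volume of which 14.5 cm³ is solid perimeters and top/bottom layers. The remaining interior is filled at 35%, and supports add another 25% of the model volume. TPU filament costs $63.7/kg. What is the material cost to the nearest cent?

$2.51

Volume inside the shell = 38.6 − 14.5, so 24.1 cm³.
Infill volume: 0.35 × 24.1 → 8.435 cm³.
Support: 0.25 × 38.6 → 9.65 cm³.
Total extruded = 14.5 + 8.435 + 9.65 = 32.585 cm³.
Mass = 32.585 × 1.21, so 39.42785 g.
At $63.7/kg: 39.42785/1000 × 63.7 = $2.51.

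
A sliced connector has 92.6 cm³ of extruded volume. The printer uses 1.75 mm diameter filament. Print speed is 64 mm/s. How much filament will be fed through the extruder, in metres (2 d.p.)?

Filament cross-section = π × (1.75/2)² = 2.4053 mm².
Length = 92.6 cm³ / 2.4053 mm² = 92600 / 2.4053 = 38498.32 mm = 38.50 m.

38.50 m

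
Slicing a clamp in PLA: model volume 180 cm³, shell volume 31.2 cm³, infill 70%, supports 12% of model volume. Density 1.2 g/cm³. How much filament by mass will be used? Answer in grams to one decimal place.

188.4 g

Volume inside the shell = 180 − 31.2, so 148.8 cm³.
Deposited infill = 0.70 × 148.8, so 104.16 cm³.
Support: 0.12 × 180 → 21.6 cm³.
Deposited volume = 31.2 + 104.16 + 21.6, so 156.96 cm³.
Mass = 156.96 × 1.2, so 188.352 g.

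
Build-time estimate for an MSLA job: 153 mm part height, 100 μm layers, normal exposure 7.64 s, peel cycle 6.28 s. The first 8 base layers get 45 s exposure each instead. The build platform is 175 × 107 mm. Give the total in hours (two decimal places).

Layer count = ceil(153 / 0.1) = 1530.
Base layers: 8 × (45 + 6.28) → 410.24 s.
Normal layers = 1522 × (7.64 + 6.28) = 21186.24 s.
Sum: 410.24 + 21186.24 = 21596.48 s → 6.00 hours.

6.00 hours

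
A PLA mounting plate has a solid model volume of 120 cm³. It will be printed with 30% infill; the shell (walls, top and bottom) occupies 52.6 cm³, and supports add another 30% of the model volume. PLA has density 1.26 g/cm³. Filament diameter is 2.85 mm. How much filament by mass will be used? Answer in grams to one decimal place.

Volume inside the shell = 120 − 52.6, so 67.4 cm³.
Infill deposited: 0.30 × 67.4 → 20.22 cm³.
Support = 0.30 × 120, so 36 cm³.
Deposited volume: 52.6 + 20.22 + 36 → 108.82 cm³.
Mass = 108.82 × 1.26, so 137.1132 g.

137.1 g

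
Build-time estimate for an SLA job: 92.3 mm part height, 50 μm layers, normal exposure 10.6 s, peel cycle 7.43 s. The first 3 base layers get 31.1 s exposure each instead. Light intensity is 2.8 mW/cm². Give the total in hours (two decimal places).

Layers = ⌈92.3/0.05⌉ = 1846.
Burn-in layers = 3 × (31.1 + 7.43) = 115.59 s.
Normal layers: 1843 × (10.6 + 7.43) → 33229.29 s.
Sum: 115.59 + 33229.29 = 33344.88 s → 9.26 hours.

9.26 hours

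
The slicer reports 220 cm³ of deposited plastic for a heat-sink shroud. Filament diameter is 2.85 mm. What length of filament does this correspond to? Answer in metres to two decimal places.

Filament cross-section = π × (2.85/2)² = 6.3794 mm².
L = 220000 mm³ / 6.3794 mm² = 34486 mm, i.e. 34.49 m.

34.49 m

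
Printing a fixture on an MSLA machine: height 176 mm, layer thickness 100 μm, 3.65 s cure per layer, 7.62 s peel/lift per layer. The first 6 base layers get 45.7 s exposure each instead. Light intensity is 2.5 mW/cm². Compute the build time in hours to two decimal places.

5.58 hours

Layer count = ceil(176 / 0.1) = 1760.
Base layers: 6 × (45.7 + 7.62) → 319.92 s.
Regular layers = 1754 × (3.65 + 7.62), so 19767.58 s.
Sum: 319.92 + 19767.58 = 20087.5 s → 5.58 hours.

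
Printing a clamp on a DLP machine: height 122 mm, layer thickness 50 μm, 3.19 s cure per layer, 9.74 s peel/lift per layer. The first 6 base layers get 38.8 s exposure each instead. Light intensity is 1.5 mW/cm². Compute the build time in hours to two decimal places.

8.82 hours

Layer count = ceil(122 / 0.05) = 2440.
Burn-in layers = 6 × (38.8 + 9.74), so 291.24 s.
Remaining layers: 2434 × (3.19 + 9.74) → 31471.62 s.
Sum: 291.24 + 31471.62 = 31762.86 s → 8.82 hours.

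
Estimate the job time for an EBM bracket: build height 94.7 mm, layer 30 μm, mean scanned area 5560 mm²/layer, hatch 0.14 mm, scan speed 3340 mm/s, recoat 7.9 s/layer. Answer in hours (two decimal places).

Layer count = ceil(94.7 / 0.03) = 3157.
Hatch length per layer = 5560 / 0.14 = 39714.3 mm.
Beam time per layer = 39714.3 / 3340 = 11.8905 s.
Time per layer: 11.8905 + 7.9 → 19.7905 s.
Total: 3157 × 19.7905 s = 62478.6085 s → 17.36 hours.

17.36 hours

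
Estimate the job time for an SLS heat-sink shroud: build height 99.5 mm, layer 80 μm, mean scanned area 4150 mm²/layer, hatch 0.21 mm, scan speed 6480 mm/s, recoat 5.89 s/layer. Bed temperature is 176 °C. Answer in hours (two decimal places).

3.09 hours

Number of layers: 99.5 / 0.08 → 1244 (rounded up).
Scan path per layer = 4150 / 0.21 = 19761.9 mm.
Scan time per layer: 19761.9 / 6480 → 3.0497 s.
Per-layer time = 3.0497 + 5.89, so 8.9397 s.
1244 layers × 8.9397 s/layer = 11120.9868 s, i.e. 3.09 hours.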